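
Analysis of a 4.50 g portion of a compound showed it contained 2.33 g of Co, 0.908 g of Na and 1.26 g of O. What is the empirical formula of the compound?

CoNaO2

n(Co) = 2.33/58.93 = 0.03954, n(Na) = 0.908/22.99 = 0.0395, n(O) = 1.26/16.00 = 0.07875
Smallest is Na at 0.0395 mol; normalising gives Co 1.001, Na 1.000, O 1.994
→ CoNaO2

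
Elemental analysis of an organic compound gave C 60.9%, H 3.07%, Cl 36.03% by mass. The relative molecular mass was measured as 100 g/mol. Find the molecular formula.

Assume 100 g: 60.9 g C, 3.07 g H, 36.03 g Cl.
C: 60.9 g ÷ 12.01 g/mol = 5.071 mol
H: 3.07 g ÷ 1.008 g/mol = 3.046 mol
Cl: 36.03 g ÷ 35.45 g/mol = 1.016 mol
Ratios (÷ 1.016): C 4.989, H 2.997, Cl 1.000
→ C5H3Cl
Empirical-formula mass = 98.52 g/mol
n = 100 / 98.52 = 1.01 ≈ 1
Molecular formula = empirical formula = C5H3Cl

C5H3Cl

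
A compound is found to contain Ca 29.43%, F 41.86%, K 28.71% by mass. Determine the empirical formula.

Assume 100 g: 29.43 g Ca, 41.86 g F, 28.71 g K.
Moles — Ca: 29.43 / 40.08 = 0.7343 mol; F: 41.86 / 19.00 = 2.203 mol; K: 28.71 / 39.10 = 0.7343 mol
Divide by the smallest (0.7343 mol K): Ca 1.000, F 3.000, K 1.000
→ CaF3K

CaF3K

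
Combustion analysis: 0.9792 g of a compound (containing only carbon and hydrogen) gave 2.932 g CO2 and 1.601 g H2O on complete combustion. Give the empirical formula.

mol C = 2.932 / 44.01 = 0.06662; mass C = 0.06662 × 12.01 = 0.8001 g
mol H = 2 × (1.601 / 18.02) = 0.1777; mass H = 0.1777 × 1.008 = 0.1791 g
Divide by the smallest (0.06662 mol C): C 1.000, H 2.667
×3: C 3.00, H 8.00 → C3H8

C3H8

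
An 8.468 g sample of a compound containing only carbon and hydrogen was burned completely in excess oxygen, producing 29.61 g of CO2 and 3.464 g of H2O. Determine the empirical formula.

C7H4

mol C = 29.61 / 44.01 = 0.6728; mass C = 0.6728 × 12.01 = 8.080 g
mol H = 2 × (3.464 / 18.02) = 0.3845; mass H = 0.3845 × 1.008 = 0.3875 g
Divide by the smallest (0.3845 mol H): C 1.750, H 1.000
Scaling by 4: C 7.00, H 4.00 → C7H4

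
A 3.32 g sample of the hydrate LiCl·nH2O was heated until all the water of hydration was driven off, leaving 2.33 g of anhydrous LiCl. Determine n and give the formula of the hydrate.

Mass of water lost = 3.32 − 2.33 = 0.99 g → 0.99 / 18.02 = 0.05494 mol H2O
Molar mass of LiCl = 42.39 g/mol → mol LiCl = 2.33 / 42.39 = 0.05497
n = 0.05494 / 0.05497 = 1.00 ≈ 1 → LiCl·H2O

LiCl·H2O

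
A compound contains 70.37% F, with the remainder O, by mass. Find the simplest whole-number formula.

Assume 100 g: 70.37 g F, 29.63 g O.
n(F) = 70.37/19.00 = 3.704, n(O) = 29.63/16.00 = 1.852
Divide by the smallest (1.852 mol O): F 2.000, O 1.000
Ratio ≈ 2:1, so the empirical formula is F2O

F2O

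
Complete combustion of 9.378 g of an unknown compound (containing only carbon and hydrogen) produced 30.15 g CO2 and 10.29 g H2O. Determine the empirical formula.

mol C = 30.15 / 44.01 = 0.6851; mass C = 0.6851 × 12.01 = 8.228 g
mol H = 2 × (10.29 / 18.02) = 1.142; mass H = 1.142 × 1.008 = 1.151 g
Ratios (÷ 0.6851): C 1.000, H 1.667
Multiply by 3: C 3.00, H 5.00 → C3H5

C3H5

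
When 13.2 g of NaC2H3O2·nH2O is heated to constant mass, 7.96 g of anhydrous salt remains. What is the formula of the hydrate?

NaC2H3O2·3H2O

Mass of water lost = 13.2 − 7.96 = 5.24 g → 5.24 / 18.02 = 0.2908 mol H2O
Molar mass of NaC2H3O2 = 82.03 g/mol → mol NaC2H3O2 = 7.96 / 82.03 = 0.09703
n = 0.2908 / 0.09703 = 3.00 ≈ 3 → NaC2H3O2·3H2O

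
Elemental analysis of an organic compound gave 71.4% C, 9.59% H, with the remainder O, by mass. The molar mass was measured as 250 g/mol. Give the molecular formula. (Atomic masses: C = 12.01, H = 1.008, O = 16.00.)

Assume 100 g: 71.4 g C, 9.59 g H, 19.01 g O.
Moles — C: 71.4 / 12.01 = 5.945 mol; H: 9.59 / 1.008 = 9.514 mol; O: 19.01 / 16.00 = 1.188 mol
Divide by the smallest (1.188 mol O): C 5.004, H 8.007, O 1.000
≈ 5:8:1 → C5H8O
Empirical-formula mass = 84.11 g/mol
n = 250 / 84.11 = 2.97 ≈ 3
Molecular formula = (C5H8O)×3 = C15H24O3

C15H24O3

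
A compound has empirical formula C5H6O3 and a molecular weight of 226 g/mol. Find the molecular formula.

C10H12O6

Empirical-formula mass = 114.10 g/mol
n = 226 / 114.10 = 1.98 ≈ 2
Molecular formula = (C5H6O3)2 = C10H12O6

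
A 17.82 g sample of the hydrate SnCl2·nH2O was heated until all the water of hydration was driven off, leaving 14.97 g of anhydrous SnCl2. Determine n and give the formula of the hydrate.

SnCl2·2H2O

Mass of water lost = 17.82 − 14.97 = 2.85 g → 2.85 / 18.02 = 0.1582 mol H2O
Molar mass of SnCl2 = 189.61 g/mol → mol SnCl2 = 14.97 / 189.61 = 0.07895
n = 0.1582 / 0.07895 = 2.00 ≈ 2 → SnCl2·2H2O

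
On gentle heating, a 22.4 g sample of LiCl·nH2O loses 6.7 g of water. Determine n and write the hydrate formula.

LiCl·H2O

Mass of anhydrous LiCl = 22.4 − 6.7 = 15.7 g
mol H2O = 6.7 / 18.02 = 0.3718
Molar mass of LiCl = 42.39 g/mol → mol LiCl = 15.7 / 42.39 = 0.3704
n = 0.3718 / 0.3704 = 1.00 ≈ 1 → LiCl·H2O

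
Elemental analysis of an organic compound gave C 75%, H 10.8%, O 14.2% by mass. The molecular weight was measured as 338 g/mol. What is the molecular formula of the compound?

Assume 100 g: 75 g C, 10.8 g H, 14.2 g O.
n(C) = 75/12.01 = 6.245, n(H) = 10.8/1.008 = 10.71, n(O) = 14.2/16.00 = 0.8875
Ratios (÷ 0.8875): C 7.036, H 12.072, O 1.000
→ C7H12O
Empirical-formula mass = 112.17 g/mol
n = 338 / 112.17 = 3.01 ≈ 3
Molecular formula = (C7H12O)×3 = C21H36O3

C21H36O3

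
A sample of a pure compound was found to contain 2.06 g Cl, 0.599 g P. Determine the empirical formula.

Moles — Cl: 2.06 / 35.45 = 0.05811 mol; P: 0.599 / 30.97 = 0.01934 mol
Smallest is P at 0.01934 mol; normalising gives Cl 3.004, P 1.000
≈ 3:1 → Cl3P

Cl3P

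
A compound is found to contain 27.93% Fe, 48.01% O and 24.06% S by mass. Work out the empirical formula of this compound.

Assume 100 g: 27.93 g Fe, 48.01 g O, 24.06 g S.
Fe: 27.93 g ÷ 55.85 g/mol = 0.5001 mol
O: 48.01 g ÷ 16.00 g/mol = 3.001 mol
S: 24.06 g ÷ 32.07 g/mol = 0.7502 mol
Smallest is Fe at 0.5001 mol; normalising gives Fe 1.000, O 6.000, S 1.500
Multiply by 2: Fe 2.00, O 12.00, S 3.00 → Fe2O12S3

Fe2O12S3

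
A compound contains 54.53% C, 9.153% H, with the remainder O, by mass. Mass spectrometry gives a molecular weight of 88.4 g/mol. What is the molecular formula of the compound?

Assume 100 g: 54.53 g C, 9.153 g H, 36.317 g O.
Moles — C: 54.53 / 12.01 = 4.54 mol; H: 9.153 / 1.008 = 9.08 mol; O: 36.317 / 16.00 = 2.27 mol
Smallest is O at 2.27 mol; normalising gives C 2.000, H 4.000, O 1.000
Ratio ≈ 2:4:1, so the empirical formula is C2H4O
Empirical-formula mass = 44.05 g/mol
n = 88.4 / 44.05 = 2.01 ≈ 2
Molecular formula = (C2H4O)×2 = C4H8O2

C4H8O2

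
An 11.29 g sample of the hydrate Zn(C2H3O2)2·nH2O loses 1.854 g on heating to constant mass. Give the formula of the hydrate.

Mass of anhydrous Zn(C2H3O2)2 = 11.29 − 1.854 = 9.436 g
mol H2O = 1.854 / 18.02 = 0.1029
Molar mass of Zn(C2H3O2)2 = 183.47 g/mol → mol Zn(C2H3O2)2 = 9.436 / 183.47 = 0.05143
n = 0.1029 / 0.05143 = 2.00 ≈ 2 → Zn(C2H3O2)2·2H2O

Zn(C2H3O2)2·2H2O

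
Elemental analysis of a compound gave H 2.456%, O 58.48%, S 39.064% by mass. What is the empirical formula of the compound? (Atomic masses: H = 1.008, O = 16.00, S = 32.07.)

H2O3S

Assume 100 g: 2.456 g H, 58.48 g O, 39.064 g S.
Moles — H: 2.456 / 1.008 = 2.437 mol; O: 58.48 / 16.00 = 3.655 mol; S: 39.064 / 32.07 = 1.218 mol
Ratios (÷ 1.218): H 2.000, O 3.001, S 1.000
≈ 2:3:1 → H2O3S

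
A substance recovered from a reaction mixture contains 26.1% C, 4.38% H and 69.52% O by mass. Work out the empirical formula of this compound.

CH2O2

Assume 100 g: 26.1 g C, 4.38 g H, 69.52 g O.
C: 26.1 g ÷ 12.01 g/mol = 2.173 mol
H: 4.38 g ÷ 1.008 g/mol = 4.345 mol
O: 69.52 g ÷ 16.00 g/mol = 4.345 mol
Divide by the smallest (2.173 mol C): C 1.000, H 1.999, O 1.999
≈ 1:2:2 → CH2O2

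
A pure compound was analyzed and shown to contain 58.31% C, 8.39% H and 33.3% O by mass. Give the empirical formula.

Assume 100 g: 58.31 g C, 8.39 g H, 33.3 g O.
Moles — C: 58.31 / 12.01 = 4.855 mol; H: 8.39 / 1.008 = 8.323 mol; O: 33.3 / 16.00 = 2.081 mol
Smallest is O at 2.081 mol; normalising gives C 2.333, H 3.999, O 1.000
×3: C 7.00, H 12.00, O 3.00 → C7H12O3

C7H12O3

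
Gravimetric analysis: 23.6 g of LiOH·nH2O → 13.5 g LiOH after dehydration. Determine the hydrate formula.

LiOH·H2O

Mass of water lost = 23.6 − 13.5 = 10.1 g → 10.1 / 18.02 = 0.5605 mol H2O
Molar mass of LiOH = 23.95 g/mol → mol LiOH = 13.5 / 23.95 = 0.5637
n = 0.5605 / 0.5637 = 0.99 ≈ 1 → LiOH·H2O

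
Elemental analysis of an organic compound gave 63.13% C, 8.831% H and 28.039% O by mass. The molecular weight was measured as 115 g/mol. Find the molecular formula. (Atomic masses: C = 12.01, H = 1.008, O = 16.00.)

C6H10O2

Assume 100 g: 63.13 g C, 8.831 g H, 28.039 g O.
C: 63.13 g ÷ 12.01 g/mol = 5.256 mol
H: 8.831 g ÷ 1.008 g/mol = 8.761 mol
O: 28.039 g ÷ 16.00 g/mol = 1.752 mol
Divide by the smallest (1.752 mol O): C 3.000, H 4.999, O 1.000
≈ 3:5:1 → C3H5O
Empirical-formula mass = 57.07 g/mol
n = 115 / 57.07 = 2.02 ≈ 2
Molecular formula = (C3H5O)×2 = C6H10O2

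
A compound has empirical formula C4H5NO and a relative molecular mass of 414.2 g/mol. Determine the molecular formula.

Empirical-formula mass = 83.09 g/mol
n = 414.2 / 83.09 = 4.98 ≈ 5
Molecular formula = (C4H5NO)5 = C20H25N5O5

C20H25N5O5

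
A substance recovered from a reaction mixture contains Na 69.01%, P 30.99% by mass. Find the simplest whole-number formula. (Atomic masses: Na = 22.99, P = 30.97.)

Assume 100 g: 69.01 g Na, 30.99 g P.
Moles — Na: 69.01 / 22.99 = 3.002 mol; P: 30.99 / 30.97 = 1.001 mol
Ratios (÷ 1.001): Na 3.000, P 1.000
Ratio ≈ 3:1, so the empirical formula is Na3P

Na3P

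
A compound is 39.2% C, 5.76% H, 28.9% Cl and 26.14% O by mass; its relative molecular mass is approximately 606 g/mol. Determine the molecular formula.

C20H35Cl5O10

Assume 100 g: 39.2 g C, 5.76 g H, 28.9 g Cl, 26.14 g O.
C: 39.2 g ÷ 12.01 g/mol = 3.264 mol
H: 5.76 g ÷ 1.008 g/mol = 5.714 mol
Cl: 28.9 g ÷ 35.45 g/mol = 0.8152 mol
O: 26.14 g ÷ 16.00 g/mol = 1.634 mol
Ratios (÷ 0.8152): C 4.004, H 7.009, Cl 1.000, O 2.004
Ratio ≈ 4:7:1:2, so the empirical formula is C4H7ClO2
Empirical-formula mass = 122.55 g/mol
n = 606 / 122.55 = 4.95 ≈ 5
Molecular formula = (C4H7ClO2)×5 = C20H35Cl5O10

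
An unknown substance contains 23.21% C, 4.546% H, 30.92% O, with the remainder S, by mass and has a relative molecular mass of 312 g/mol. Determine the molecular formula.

Assume 100 g: 23.21 g C, 4.546 g H, 30.92 g O, 41.324 g S.
n(C) = 23.21/12.01 = 1.933, n(H) = 4.546/1.008 = 4.51, n(O) = 30.92/16.00 = 1.933, n(S) = 41.324/32.07 = 1.289
Smallest is S at 1.289 mol; normalising gives C 1.500, H 3.500, O 1.500, S 1.000
Scaling by 2: C 3.00, H 7.00, O 3.00, S 2.00 → C3H7O3S2
Empirical-formula mass = 155.23 g/mol
n = 312 / 155.23 = 2.01 ≈ 2
Molecular formula = (C3H7O3S2)×2 = C6H14O6S4

C6H14O6S4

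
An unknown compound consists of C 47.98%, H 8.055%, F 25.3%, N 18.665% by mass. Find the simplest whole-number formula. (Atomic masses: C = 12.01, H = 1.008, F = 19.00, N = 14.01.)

Assume 100 g: 47.98 g C, 8.055 g H, 25.3 g F, 18.665 g N.
C: 47.98 g ÷ 12.01 g/mol = 3.995 mol
H: 8.055 g ÷ 1.008 g/mol = 7.991 mol
F: 25.3 g ÷ 19.00 g/mol = 1.332 mol
N: 18.665 g ÷ 14.01 g/mol = 1.332 mol
Divide by the smallest (1.332 mol F): C 3.000, H 6.001, F 1.000, N 1.001
→ C3H6FN

C3H6FN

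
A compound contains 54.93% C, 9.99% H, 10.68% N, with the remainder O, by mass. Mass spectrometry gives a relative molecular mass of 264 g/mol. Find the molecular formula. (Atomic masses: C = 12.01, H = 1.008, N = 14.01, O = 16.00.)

C12H26N2O4

Assume 100 g: 54.93 g C, 9.99 g H, 10.68 g N, 24.4 g O.
C: 54.93 g ÷ 12.01 g/mol = 4.574 mol
H: 9.99 g ÷ 1.008 g/mol = 9.911 mol
N: 10.68 g ÷ 14.01 g/mol = 0.7623 mol
O: 24.4 g ÷ 16.00 g/mol = 1.525 mol
Ratios (÷ 0.7623): C 6.000, H 13.001, N 1.000, O 2.000
Ratio ≈ 6:13:1:2, so the empirical formula is C6H13NO2
Empirical-formula mass = 131.17 g/mol
n = 264 / 131.17 = 2.01 ≈ 2
Molecular formula = (C6H13NO2)×2 = C12H26N2O4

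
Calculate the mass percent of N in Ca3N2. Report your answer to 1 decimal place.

Molar mass = 3(40.08) + 2(14.01) = 148.260 g/mol
Mass of N per mole = 2 × 14.01 = 28.020 g
% N = 28.020 / 148.260 × 100 = 18.9%

18.9%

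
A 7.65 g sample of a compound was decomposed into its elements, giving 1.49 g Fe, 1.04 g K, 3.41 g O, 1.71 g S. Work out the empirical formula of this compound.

Moles — Fe: 1.49 / 55.85 = 0.02668 mol; K: 1.04 / 39.10 = 0.0266 mol; O: 3.41 / 16.00 = 0.2131 mol; S: 1.71 / 32.07 = 0.05332 mol
Divide by the smallest (0.0266 mol K): Fe 1.003, K 1.000, O 8.013, S 2.005
Ratio ≈ 1:1:8:2, so the empirical formula is FeKO8S2

FeKO8S2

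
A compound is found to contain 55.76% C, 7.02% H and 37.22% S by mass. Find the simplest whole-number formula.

C4H6S

Assume 100 g: 55.76 g C, 7.02 g H, 37.22 g S.
C: 55.76 g ÷ 12.01 g/mol = 4.643 mol
H: 7.02 g ÷ 1.008 g/mol = 6.964 mol
S: 37.22 g ÷ 32.07 g/mol = 1.161 mol
Divide by the smallest (1.161 mol S): C 4.000, H 6.001, S 1.000
≈ 4:6:1 → C4H6S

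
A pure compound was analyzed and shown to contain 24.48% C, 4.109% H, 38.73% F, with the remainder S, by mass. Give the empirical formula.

C2H4F2S

Assume 100 g: 24.48 g C, 4.109 g H, 38.73 g F, 32.681 g S.
n(C) = 24.48/12.01 = 2.038, n(H) = 4.109/1.008 = 4.076, n(F) = 38.73/19.00 = 2.038, n(S) = 32.681/32.07 = 1.019
Smallest is S at 1.019 mol; normalising gives C 2.000, H 4.000, F 2.000, S 1.000
Ratio ≈ 2:4:2:1, so the empirical formula is C2H4F2S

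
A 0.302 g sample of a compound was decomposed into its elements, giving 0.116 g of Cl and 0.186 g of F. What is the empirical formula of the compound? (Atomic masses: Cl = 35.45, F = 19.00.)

n(Cl) = 0.116/35.45 = 0.003272, n(F) = 0.186/19.00 = 0.009789
Smallest is Cl at 0.003272 mol; normalising gives Cl 1.000, F 2.992
→ ClF3

ClF3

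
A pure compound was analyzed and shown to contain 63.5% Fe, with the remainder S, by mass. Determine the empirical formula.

FeS

Assume 100 g: 63.5 g Fe, 36.5 g S.
Fe: 63.5 g ÷ 55.85 g/mol = 1.137 mol
S: 36.5 g ÷ 32.07 g/mol = 1.138 mol
Divide by the smallest (1.137 mol Fe): Fe 1.000, S 1.001
≈ 1:1 → FeS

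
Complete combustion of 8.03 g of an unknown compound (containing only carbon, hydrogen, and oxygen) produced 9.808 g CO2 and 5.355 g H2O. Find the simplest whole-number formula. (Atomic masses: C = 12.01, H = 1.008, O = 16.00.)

mol C = 9.808 / 44.01 = 0.2229; mass C = 0.2229 × 12.01 = 2.677 g
mol H = 2 × (5.355 / 18.02) = 0.5943; mass H = 0.5943 × 1.008 = 0.5991 g
mass O = 8.03 − (3.276) = 4.754 g → mol O = 0.2971
Divide by the smallest (0.2229 mol C): C 1.000, H 2.667, O 1.333
×3: C 3.00, H 8.00, O 4.00 → C3H8O4

C3H8O4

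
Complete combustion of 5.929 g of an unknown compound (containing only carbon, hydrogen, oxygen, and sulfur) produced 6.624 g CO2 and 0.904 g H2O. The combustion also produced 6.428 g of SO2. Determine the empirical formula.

C3H2OS2

mol C = 6.624 / 44.01 = 0.1505; mass C = 0.1505 × 12.01 = 1.808 g
mol H = 2 × (0.904 / 18.02) = 0.1003; mass H = 0.1003 × 1.008 = 0.1011 g
mol S = 6.428 / 64.07 = 0.1003; mass S = 3.218 g
mass O = 5.929 − (5.126) = 0.8027 g → mol O = 0.05017
Smallest is O at 0.05017 mol; normalising gives C 3.000, H 2.000, O 1.000, S 2.000
→ C3H2OS2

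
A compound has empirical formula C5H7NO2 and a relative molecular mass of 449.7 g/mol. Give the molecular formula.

C20H28N4O8

Empirical-formula mass = 113.12 g/mol
n = 449.7 / 113.12 = 3.98 ≈ 4
Molecular formula = (C5H7NO2)4 = C20H28N4O8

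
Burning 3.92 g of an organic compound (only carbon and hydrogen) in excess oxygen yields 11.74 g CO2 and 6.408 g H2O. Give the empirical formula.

mol C = 11.74 / 44.01 = 0.2668; mass C = 0.2668 × 12.01 = 3.204 g
mol H = 2 × (6.408 / 18.02) = 0.7112; mass H = 0.7112 × 1.008 = 0.7169 g
Smallest is C at 0.2668 mol; normalising gives C 1.000, H 2.666
×3: C 3.00, H 8.00 → C3H8

C3H8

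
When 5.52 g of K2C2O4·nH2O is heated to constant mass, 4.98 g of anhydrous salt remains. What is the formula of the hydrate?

Mass of water lost = 5.52 − 4.98 = 0.54 g → 0.54 / 18.02 = 0.02997 mol H2O
Molar mass of K2C2O4 = 166.22 g/mol → mol K2C2O4 = 4.98 / 166.22 = 0.02996
n = 0.02997 / 0.02996 = 1.00 ≈ 1 → K2C2O4·H2O

K2C2O4·H2O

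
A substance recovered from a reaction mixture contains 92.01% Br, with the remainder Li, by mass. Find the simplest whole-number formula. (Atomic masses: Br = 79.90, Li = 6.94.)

Assume 100 g: 92.01 g Br, 7.99 g Li.
Br: 92.01 g ÷ 79.90 g/mol = 1.152 mol
Li: 7.99 g ÷ 6.94 g/mol = 1.151 mol
Ratios (÷ 1.151): Br 1.000, Li 1.000
→ BrLi

BrLi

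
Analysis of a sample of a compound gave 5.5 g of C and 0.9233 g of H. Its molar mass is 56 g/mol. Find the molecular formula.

n(C) = 5.5/12.01 = 0.458, n(H) = 0.9233/1.008 = 0.916
Ratios (÷ 0.458): C 1.000, H 2.000
Ratio ≈ 1:2, so the empirical formula is CH2
Empirical-formula mass = 14.03 g/mol
n = 56 / 14.03 = 3.99 ≈ 4
Molecular formula = (CH2)×4 = C4H8

C4H8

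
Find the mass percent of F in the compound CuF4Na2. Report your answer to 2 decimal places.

Molar mass = 1(63.55) + 4(19.00) + 2(22.99) = 185.530 g/mol
Mass of F per mole = 4 × 19.00 = 76.000 g
% F = 76.000 / 185.530 × 100 = 40.96%

40.96%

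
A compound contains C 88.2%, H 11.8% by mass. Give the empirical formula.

C5H8

Assume 100 g: 88.2 g C, 11.8 g H.
C: 88.2 g ÷ 12.01 g/mol = 7.344 mol
H: 11.8 g ÷ 1.008 g/mol = 11.71 mol
Divide by the smallest (7.344 mol C): C 1.000, H 1.594
×5: C 5.00, H 7.97 → C5H8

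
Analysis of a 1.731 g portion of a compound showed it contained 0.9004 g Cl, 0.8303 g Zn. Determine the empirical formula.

n(Cl) = 0.9004/35.45 = 0.0254, n(Zn) = 0.8303/65.38 = 0.0127
Smallest is Zn at 0.0127 mol; normalising gives Cl 2.000, Zn 1.000
≈ 2:1 → Cl2Zn

Cl2Zn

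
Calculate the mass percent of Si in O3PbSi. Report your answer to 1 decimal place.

Molar mass = 3(16.00) + 1(207.2) + 1(28.09) = 283.290 g/mol
Mass of Si per mole = 1 × 28.09 = 28.090 g
% Si = 28.090 / 283.290 × 100 = 9.9%

9.9%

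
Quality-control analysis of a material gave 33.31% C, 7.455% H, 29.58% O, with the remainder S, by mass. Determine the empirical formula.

C3H8O2S

Assume 100 g: 33.31 g C, 7.455 g H, 29.58 g O, 29.655 g S.
Moles — C: 33.31 / 12.01 = 2.774 mol; H: 7.455 / 1.008 = 7.396 mol; O: 29.58 / 16.00 = 1.849 mol; S: 29.655 / 32.07 = 0.9247 mol
Ratios (÷ 0.9247): C 2.999, H 7.998, O 1.999, S 1.000
→ C3H8O2S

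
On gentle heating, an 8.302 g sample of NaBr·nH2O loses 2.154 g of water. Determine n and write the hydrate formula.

Mass of anhydrous NaBr = 8.302 − 2.154 = 6.148 g
mol H2O = 2.154 / 18.02 = 0.1195
Molar mass of NaBr = 102.89 g/mol → mol NaBr = 6.148 / 102.89 = 0.05975
n = 0.1195 / 0.05975 = 2.00 ≈ 2 → NaBr·2H2O

NaBr·2H2O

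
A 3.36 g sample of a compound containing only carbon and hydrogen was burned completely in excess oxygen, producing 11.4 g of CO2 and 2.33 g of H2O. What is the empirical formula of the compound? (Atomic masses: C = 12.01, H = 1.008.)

mol C = 11.4 / 44.01 = 0.2590; mass C = 0.2590 × 12.01 = 3.111 g
mol H = 2 × (2.33 / 18.02) = 0.2586; mass H = 0.2586 × 1.008 = 0.2607 g
Divide by the smallest (0.2586 mol H): C 1.002, H 1.000
Ratio ≈ 1:1, so the empirical formula is CH

CH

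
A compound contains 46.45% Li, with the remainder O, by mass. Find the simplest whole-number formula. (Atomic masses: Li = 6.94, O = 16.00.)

Assume 100 g: 46.45 g Li, 53.55 g O.
Moles — Li: 46.45 / 6.94 = 6.693 mol; O: 53.55 / 16.00 = 3.347 mol
Divide by the smallest (3.347 mol O): Li 2.000, O 1.000
≈ 2:1 → Li2O

Li2O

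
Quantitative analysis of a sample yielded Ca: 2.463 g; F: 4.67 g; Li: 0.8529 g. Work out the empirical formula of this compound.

CaF4Li2

Moles — Ca: 2.463 / 40.08 = 0.06145 mol; F: 4.67 / 19.00 = 0.2458 mol; Li: 0.8529 / 6.94 = 0.1229 mol
Divide by the smallest (0.06145 mol Ca): Ca 1.000, F 4.000, Li 2.000
Ratio ≈ 1:4:2, so the empirical formula is CaF4Li2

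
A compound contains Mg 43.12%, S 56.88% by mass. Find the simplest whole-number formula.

MgS

Assume 100 g: 43.12 g Mg, 56.88 g S.
Mg: 43.12 g ÷ 24.31 g/mol = 1.774 mol
S: 56.88 g ÷ 32.07 g/mol = 1.774 mol
Ratios (÷ 1.774): Mg 1.000, S 1.000
≈ 1:1 → MgS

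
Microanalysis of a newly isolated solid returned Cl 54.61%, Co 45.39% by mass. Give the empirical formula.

Cl2Co

Assume 100 g: 54.61 g Cl, 45.39 g Co.
Cl: 54.61 g ÷ 35.45 g/mol = 1.54 mol
Co: 45.39 g ÷ 58.93 g/mol = 0.7702 mol
Smallest is Co at 0.7702 mol; normalising gives Cl 2.000, Co 1.000
Ratio ≈ 2:1, so the empirical formula is Cl2Co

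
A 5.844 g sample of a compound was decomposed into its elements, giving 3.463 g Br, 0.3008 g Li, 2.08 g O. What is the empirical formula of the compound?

BrLiO3

Br: 3.463 g ÷ 79.90 g/mol = 0.04334 mol
Li: 0.3008 g ÷ 6.94 g/mol = 0.04334 mol
O: 2.08 g ÷ 16.00 g/mol = 0.13 mol
Ratios (÷ 0.04334): Br 1.000, Li 1.000, O 2.999
≈ 1:1:3 → BrLiO3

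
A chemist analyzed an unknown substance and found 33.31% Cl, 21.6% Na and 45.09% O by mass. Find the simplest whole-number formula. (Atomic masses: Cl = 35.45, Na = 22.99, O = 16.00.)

Assume 100 g: 33.31 g Cl, 21.6 g Na, 45.09 g O.
n(Cl) = 33.31/35.45 = 0.9396, n(Na) = 21.6/22.99 = 0.9395, n(O) = 45.09/16.00 = 2.818
Divide by the smallest (0.9395 mol Na): Cl 1.000, Na 1.000, O 2.999
→ ClNaO3

ClNaO3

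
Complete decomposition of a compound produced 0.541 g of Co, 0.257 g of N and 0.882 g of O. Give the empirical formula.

Co: 0.541 g ÷ 58.93 g/mol = 0.00918 mol
N: 0.257 g ÷ 14.01 g/mol = 0.01834 mol
O: 0.882 g ÷ 16.00 g/mol = 0.05513 mol
Ratios (÷ 0.00918): Co 1.000, N 1.998, O 6.005
Ratio ≈ 1:2:6, so the empirical formula is CoN2O6

CoN2O6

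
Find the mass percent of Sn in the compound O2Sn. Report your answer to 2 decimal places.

78.77%

Molar mass = 2(16.00) + 1(118.71) = 150.710 g/mol
Mass of Sn per mole = 1 × 118.71 = 118.710 g
% Sn = 118.710 / 150.710 × 100 = 78.77%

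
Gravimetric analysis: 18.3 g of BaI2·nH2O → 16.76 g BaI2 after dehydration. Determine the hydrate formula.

Mass of water lost = 18.3 − 16.76 = 1.54 g → 1.54 / 18.02 = 0.08546 mol H2O
Molar mass of BaI2 = 391.13 g/mol → mol BaI2 = 16.76 / 391.13 = 0.04285
n = 0.08546 / 0.04285 = 1.99 ≈ 2 → BaI2·2H2O

BaI2·2H2O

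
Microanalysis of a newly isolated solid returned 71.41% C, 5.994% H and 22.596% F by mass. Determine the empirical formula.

Assume 100 g: 71.41 g C, 5.994 g H, 22.596 g F.
C: 71.41 g ÷ 12.01 g/mol = 5.946 mol
H: 5.994 g ÷ 1.008 g/mol = 5.946 mol
F: 22.596 g ÷ 19.00 g/mol = 1.189 mol
Divide by the smallest (1.189 mol F): C 5.000, H 5.000, F 1.000
≈ 5:5:1 → C5H5F

C5H5F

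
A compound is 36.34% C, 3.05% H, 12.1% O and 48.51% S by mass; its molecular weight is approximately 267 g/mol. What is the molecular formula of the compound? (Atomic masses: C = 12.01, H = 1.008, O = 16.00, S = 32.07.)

Assume 100 g: 36.34 g C, 3.05 g H, 12.1 g O, 48.51 g S.
C: 36.34 g ÷ 12.01 g/mol = 3.026 mol
H: 3.05 g ÷ 1.008 g/mol = 3.026 mol
O: 12.1 g ÷ 16.00 g/mol = 0.7562 mol
S: 48.51 g ÷ 32.07 g/mol = 1.513 mol
Ratios (÷ 0.7562): C 4.001, H 4.001, O 1.000, S 2.000
→ C4H4OS2
Empirical-formula mass = 132.21 g/mol
n = 267 / 132.21 = 2.02 ≈ 2
Molecular formula = (C4H4OS2)×2 = C8H8O2S4

C8H8O2S4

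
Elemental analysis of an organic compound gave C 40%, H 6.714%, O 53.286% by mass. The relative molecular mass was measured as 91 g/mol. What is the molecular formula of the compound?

C3H6O3

Assume 100 g: 40 g C, 6.714 g H, 53.286 g O.
C: 40 g ÷ 12.01 g/mol = 3.331 mol
H: 6.714 g ÷ 1.008 g/mol = 6.661 mol
O: 53.286 g ÷ 16.00 g/mol = 3.33 mol
Divide by the smallest (3.33 mol O): C 1.000, H 2.000, O 1.000
→ CH2O
Empirical-formula mass = 30.03 g/mol
n = 91 / 30.03 = 3.03 ≈ 3
Molecular formula = (CH2O)×3 = C3H6O3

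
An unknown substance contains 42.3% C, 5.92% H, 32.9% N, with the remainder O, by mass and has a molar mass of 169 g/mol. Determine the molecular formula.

Assume 100 g: 42.3 g C, 5.92 g H, 32.9 g N, 18.88 g O.
Moles — C: 42.3 / 12.01 = 3.522 mol; H: 5.92 / 1.008 = 5.873 mol; N: 32.9 / 14.01 = 2.348 mol; O: 18.88 / 16.00 = 1.18 mol
Ratios (÷ 1.18): C 2.985, H 4.977, N 1.990, O 1.000
→ C3H5N2O
Empirical-formula mass = 85.09 g/mol
n = 169 / 85.09 = 1.99 ≈ 2
Molecular formula = (C3H5N2O)×2 = C6H10N4O2

C6H10N4O2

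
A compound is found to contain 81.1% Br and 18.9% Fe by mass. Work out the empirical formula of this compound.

Br3Fe

Assume 100 g: 81.1 g Br, 18.9 g Fe.
n(Br) = 81.1/79.90 = 1.015, n(Fe) = 18.9/55.85 = 0.3384
Divide by the smallest (0.3384 mol Fe): Br 2.999, Fe 1.000
→ Br3Fe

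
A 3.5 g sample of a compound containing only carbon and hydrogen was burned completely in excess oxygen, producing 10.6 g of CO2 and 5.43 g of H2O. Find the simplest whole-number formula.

mol C = 10.6 / 44.01 = 0.2409; mass C = 0.2409 × 12.01 = 2.893 g
mol H = 2 × (5.43 / 18.02) = 0.6027; mass H = 0.6027 × 1.008 = 0.6075 g
Ratios (÷ 0.2409): C 1.000, H 2.502
Multiply by 2: C 2.00, H 5.00 → C2H5

C2H5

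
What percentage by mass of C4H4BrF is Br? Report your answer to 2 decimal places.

Molar mass = 4(12.01) + 4(1.008) + 1(79.90) + 1(19.00) = 150.972 g/mol
Mass of Br per mole = 1 × 79.90 = 79.900 g
% Br = 79.900 / 150.972 × 100 = 52.92%

52.92%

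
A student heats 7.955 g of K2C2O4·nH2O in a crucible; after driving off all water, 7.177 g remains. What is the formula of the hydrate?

K2C2O4·H2O

Mass of water lost = 7.955 − 7.177 = 0.778 g → 0.778 / 18.02 = 0.04317 mol H2O
Molar mass of K2C2O4 = 166.22 g/mol → mol K2C2O4 = 7.177 / 166.22 = 0.04318
n = 0.04317 / 0.04318 = 1.00 ≈ 1 → K2C2O4·H2O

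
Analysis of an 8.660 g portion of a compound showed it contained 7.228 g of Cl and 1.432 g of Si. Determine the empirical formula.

Cl4Si

Cl: 7.228 g ÷ 35.45 g/mol = 0.2039 mol
Si: 1.432 g ÷ 28.09 g/mol = 0.05098 mol
Ratios (÷ 0.05098): Cl 4.000, Si 1.000
Ratio ≈ 4:1, so the empirical formula is Cl4Si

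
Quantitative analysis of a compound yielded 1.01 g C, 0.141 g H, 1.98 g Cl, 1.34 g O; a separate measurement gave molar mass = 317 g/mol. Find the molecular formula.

n(C) = 1.01/12.01 = 0.0841, n(H) = 0.141/1.008 = 0.1399, n(Cl) = 1.98/35.45 = 0.05585, n(O) = 1.34/16.00 = 0.08375
Divide by the smallest (0.05585 mol Cl): C 1.506, H 2.504, Cl 1.000, O 1.499
Multiply by 2: C 3.01, H 5.01, Cl 2.00, O 3.00 → C3H5Cl2O3
Empirical-formula mass = 159.97 g/mol
n = 317 / 159.97 = 1.98 ≈ 2
Molecular formula = (C3H5Cl2O3)×2 = C6H10Cl4O6

C6H10Cl4O6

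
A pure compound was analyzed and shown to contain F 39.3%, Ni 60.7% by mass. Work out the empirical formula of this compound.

F2Ni

Assume 100 g: 39.3 g F, 60.7 g Ni.
Moles — F: 39.3 / 19.00 = 2.068 mol; Ni: 60.7 / 58.69 = 1.034 mol
Divide by the smallest (1.034 mol Ni): F 2.000, Ni 1.000
Ratio ≈ 2:1, so the empirical formula is F2Ni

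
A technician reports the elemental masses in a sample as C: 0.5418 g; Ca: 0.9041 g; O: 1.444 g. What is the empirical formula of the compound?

C2CaO4

C: 0.5418 g ÷ 12.01 g/mol = 0.04511 mol
Ca: 0.9041 g ÷ 40.08 g/mol = 0.02256 mol
O: 1.444 g ÷ 16.00 g/mol = 0.09025 mol
Ratios (÷ 0.02256): C 2.000, Ca 1.000, O 4.001
Ratio ≈ 2:1:4, so the empirical formula is C2CaO4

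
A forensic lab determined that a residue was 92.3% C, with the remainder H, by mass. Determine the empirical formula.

CH

Assume 100 g: 92.3 g C, 7.7 g H.
C: 92.3 g ÷ 12.01 g/mol = 7.685 mol
H: 7.7 g ÷ 1.008 g/mol = 7.639 mol
Smallest is H at 7.639 mol; normalising gives C 1.006, H 1.000
→ CH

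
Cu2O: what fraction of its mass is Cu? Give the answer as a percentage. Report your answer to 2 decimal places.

Molar mass = 2(63.55) + 1(16.00) = 143.100 g/mol
Mass of Cu per mole = 2 × 63.55 = 127.100 g
% Cu = 127.100 / 143.100 × 100 = 88.82%

88.82%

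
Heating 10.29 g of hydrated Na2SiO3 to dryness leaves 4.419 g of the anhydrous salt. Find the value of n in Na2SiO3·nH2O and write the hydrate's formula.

Na2SiO3·9H2O

Mass of water lost = 10.29 − 4.419 = 5.871 g → 5.871 / 18.02 = 0.3258 mol H2O
Molar mass of Na2SiO3 = 122.07 g/mol → mol Na2SiO3 = 4.419 / 122.07 = 0.0362
n = 0.3258 / 0.0362 = 9.00 ≈ 9 → Na2SiO3·9H2O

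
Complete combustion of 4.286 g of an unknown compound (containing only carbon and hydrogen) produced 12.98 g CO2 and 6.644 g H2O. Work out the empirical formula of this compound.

mol C = 12.98 / 44.01 = 0.2949; mass C = 0.2949 × 12.01 = 3.542 g
mol H = 2 × (6.644 / 18.02) = 0.7374; mass H = 0.7374 × 1.008 = 0.7433 g
Smallest is C at 0.2949 mol; normalising gives C 1.000, H 2.500
×2: C 2.00, H 5.00 → C2H5

C2H5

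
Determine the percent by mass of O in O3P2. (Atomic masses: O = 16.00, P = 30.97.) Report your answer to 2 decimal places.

Molar mass = 3(16.00) + 2(30.97) = 109.940 g/mol
Mass of O per mole = 3 × 16.00 = 48.000 g
% O = 48.000 / 109.940 × 100 = 43.66%

43.66%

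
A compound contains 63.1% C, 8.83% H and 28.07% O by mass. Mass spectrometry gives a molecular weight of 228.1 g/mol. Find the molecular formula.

C12H20O4

Assume 100 g: 63.1 g C, 8.83 g H, 28.07 g O.
n(C) = 63.1/12.01 = 5.254, n(H) = 8.83/1.008 = 8.76, n(O) = 28.07/16.00 = 1.754
Smallest is O at 1.754 mol; normalising gives C 2.995, H 4.993, O 1.000
→ C3H5O
Empirical-formula mass = 57.07 g/mol
n = 228.1 / 57.07 = 4.00 ≈ 4
Molecular formula = (C3H5O)×4 = C12H20O4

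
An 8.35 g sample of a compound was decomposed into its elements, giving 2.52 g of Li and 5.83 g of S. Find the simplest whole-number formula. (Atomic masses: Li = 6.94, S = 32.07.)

n(Li) = 2.52/6.94 = 0.3631, n(S) = 5.83/32.07 = 0.1818
Divide by the smallest (0.1818 mol S): Li 1.997, S 1.000
≈ 2:1 → Li2S

Li2S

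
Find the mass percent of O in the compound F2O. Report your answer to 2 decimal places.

29.63%

Molar mass = 2(19.00) + 1(16.00) = 54.000 g/mol
Mass of O per mole = 1 × 16.00 = 16.000 g
% O = 16.000 / 54.000 × 100 = 29.63%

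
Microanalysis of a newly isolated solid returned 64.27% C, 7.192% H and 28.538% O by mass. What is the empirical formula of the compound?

Assume 100 g: 64.27 g C, 7.192 g H, 28.538 g O.
Moles — C: 64.27 / 12.01 = 5.351 mol; H: 7.192 / 1.008 = 7.135 mol; O: 28.538 / 16.00 = 1.784 mol
Ratios (÷ 1.784): C 3.000, H 4.000, O 1.000
Ratio ≈ 3:4:1, so the empirical formula is C3H4O

C3H4O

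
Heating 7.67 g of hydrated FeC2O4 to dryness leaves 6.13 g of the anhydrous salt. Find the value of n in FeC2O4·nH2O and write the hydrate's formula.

Mass of water lost = 7.67 − 6.13 = 1.54 g → 1.54 / 18.02 = 0.08546 mol H2O
Molar mass of FeC2O4 = 143.87 g/mol → mol FeC2O4 = 6.13 / 143.87 = 0.04261
n = 0.08546 / 0.04261 = 2.01 ≈ 2 → FeC2O4·2H2O

FeC2O4·2H2O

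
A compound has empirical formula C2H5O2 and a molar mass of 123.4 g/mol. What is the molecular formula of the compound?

C4H10O4

Empirical-formula mass = 61.06 g/mol
n = 123.4 / 61.06 = 2.02 ≈ 2
Molecular formula = (C2H5O2)2 = C4H10O4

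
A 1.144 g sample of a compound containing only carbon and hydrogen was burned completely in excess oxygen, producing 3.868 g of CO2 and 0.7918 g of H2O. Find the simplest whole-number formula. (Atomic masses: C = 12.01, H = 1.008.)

CH

mol C = 3.868 / 44.01 = 0.08789; mass C = 0.08789 × 12.01 = 1.056 g
mol H = 2 × (0.7918 / 18.02) = 0.08788; mass H = 0.08788 × 1.008 = 0.08858 g
Smallest is H at 0.08788 mol; normalising gives C 1.000, H 1.000
≈ 1:1 → CH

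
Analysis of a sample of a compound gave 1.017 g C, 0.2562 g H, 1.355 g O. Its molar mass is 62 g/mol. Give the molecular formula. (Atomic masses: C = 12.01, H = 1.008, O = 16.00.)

C2H6O2

C: 1.017 g ÷ 12.01 g/mol = 0.08468 mol
H: 0.2562 g ÷ 1.008 g/mol = 0.2542 mol
O: 1.355 g ÷ 16.00 g/mol = 0.08469 mol
Ratios (÷ 0.08468): C 1.000, H 3.002, O 1.000
→ CH3O
Empirical-formula mass = 31.03 g/mol
n = 62 / 31.03 = 2.00 ≈ 2
Molecular formula = (CH3O)×2 = C2H6O2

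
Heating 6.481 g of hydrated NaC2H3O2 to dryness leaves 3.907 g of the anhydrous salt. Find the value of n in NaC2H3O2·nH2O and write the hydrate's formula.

NaC2H3O2·3H2O

Mass of water lost = 6.481 − 3.907 = 2.574 g → 2.574 / 18.02 = 0.1428 mol H2O
Molar mass of NaC2H3O2 = 82.03 g/mol → mol NaC2H3O2 = 3.907 / 82.03 = 0.04763
n = 0.1428 / 0.04763 = 3.00 ≈ 3 → NaC2H3O2·3H2O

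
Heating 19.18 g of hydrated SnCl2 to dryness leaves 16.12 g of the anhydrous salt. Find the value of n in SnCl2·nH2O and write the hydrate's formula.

Mass of water lost = 19.18 − 16.12 = 3.06 g → 3.06 / 18.02 = 0.1698 mol H2O
Molar mass of SnCl2 = 189.61 g/mol → mol SnCl2 = 16.12 / 189.61 = 0.08502
n = 0.1698 / 0.08502 = 2.00 ≈ 2 → SnCl2·2H2O

SnCl2·2H2O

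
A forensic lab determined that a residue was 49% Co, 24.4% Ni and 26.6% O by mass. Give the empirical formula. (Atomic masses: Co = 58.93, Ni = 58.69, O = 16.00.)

Assume 100 g: 49 g Co, 24.4 g Ni, 26.6 g O.
n(Co) = 49/58.93 = 0.8315, n(Ni) = 24.4/58.69 = 0.4157, n(O) = 26.6/16.00 = 1.663
Ratios (÷ 0.4157): Co 2.000, Ni 1.000, O 3.999
≈ 2:1:4 → Co2NiO4

Co2NiO4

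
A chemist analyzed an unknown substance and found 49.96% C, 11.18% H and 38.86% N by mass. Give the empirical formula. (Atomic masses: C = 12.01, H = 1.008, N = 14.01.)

Assume 100 g: 49.96 g C, 11.18 g H, 38.86 g N.
C: 49.96 g ÷ 12.01 g/mol = 4.16 mol
H: 11.18 g ÷ 1.008 g/mol = 11.09 mol
N: 38.86 g ÷ 14.01 g/mol = 2.774 mol
Smallest is N at 2.774 mol; normalising gives C 1.500, H 3.999, N 1.000
×2: C 3.00, H 8.00, N 2.00 → C3H8N2

C3H8N2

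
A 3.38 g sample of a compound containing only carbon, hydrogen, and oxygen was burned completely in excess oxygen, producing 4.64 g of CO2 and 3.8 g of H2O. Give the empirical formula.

mol C = 4.64 / 44.01 = 0.1054; mass C = 0.1054 × 12.01 = 1.266 g
mol H = 2 × (3.8 / 18.02) = 0.4218; mass H = 0.4218 × 1.008 = 0.4251 g
mass O = 3.38 − (1.691) = 1.689 g → mol O = 0.1055
Smallest is C at 0.1054 mol; normalising gives C 1.000, H 4.000, O 1.001
→ CH4O

CH4O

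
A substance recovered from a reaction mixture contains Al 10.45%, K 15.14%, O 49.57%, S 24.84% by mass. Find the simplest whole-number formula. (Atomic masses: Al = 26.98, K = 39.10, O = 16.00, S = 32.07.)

Assume 100 g: 10.45 g Al, 15.14 g K, 49.57 g O, 24.84 g S.
Al: 10.45 g ÷ 26.98 g/mol = 0.3873 mol
K: 15.14 g ÷ 39.10 g/mol = 0.3872 mol
O: 49.57 g ÷ 16.00 g/mol = 3.098 mol
S: 24.84 g ÷ 32.07 g/mol = 0.7746 mol
Smallest is K at 0.3872 mol; normalising gives Al 1.000, K 1.000, O 8.001, S 2.000
Ratio ≈ 1:1:8:2, so the empirical formula is AlKO8S2

AlKO8S2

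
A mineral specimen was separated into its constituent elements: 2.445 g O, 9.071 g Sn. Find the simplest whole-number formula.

n(O) = 2.445/16.00 = 0.1528, n(Sn) = 9.071/118.71 = 0.07641
Divide by the smallest (0.07641 mol Sn): O 2.000, Sn 1.000
≈ 2:1 → O2Sn

O2Sn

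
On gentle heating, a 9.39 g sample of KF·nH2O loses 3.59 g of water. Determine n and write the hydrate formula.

KF·2H2O

Mass of anhydrous KF = 9.39 − 3.59 = 5.8 g
mol H2O = 3.59 / 18.02 = 0.1992
Molar mass of KF = 58.10 g/mol → mol KF = 5.8 / 58.10 = 0.09983
n = 0.1992 / 0.09983 = 2.00 ≈ 2 → KF·2H2O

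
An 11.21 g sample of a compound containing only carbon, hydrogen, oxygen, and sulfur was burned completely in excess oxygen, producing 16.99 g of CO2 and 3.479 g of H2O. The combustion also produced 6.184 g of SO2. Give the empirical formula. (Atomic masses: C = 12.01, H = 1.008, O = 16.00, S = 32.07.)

C4H4O2S

mol C = 16.99 / 44.01 = 0.3860; mass C = 0.3860 × 12.01 = 4.636 g
mol H = 2 × (3.479 / 18.02) = 0.3861; mass H = 0.3861 × 1.008 = 0.3892 g
mol S = 6.184 / 64.07 = 0.09652; mass S = 3.095 g
mass O = 11.21 − (8.121) = 3.089 g → mol O = 0.1931
Divide by the smallest (0.09652 mol S): C 4.000, H 4.001, O 2.000, S 1.000
≈ 4:4:2:1 → C4H4O2S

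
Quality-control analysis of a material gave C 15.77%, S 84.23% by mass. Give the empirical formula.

CS2

Assume 100 g: 15.77 g C, 84.23 g S.
C: 15.77 g ÷ 12.01 g/mol = 1.313 mol
S: 84.23 g ÷ 32.07 g/mol = 2.626 mol
Ratios (÷ 1.313): C 1.000, S 2.000
Ratio ≈ 1:2, so the empirical formula is CS2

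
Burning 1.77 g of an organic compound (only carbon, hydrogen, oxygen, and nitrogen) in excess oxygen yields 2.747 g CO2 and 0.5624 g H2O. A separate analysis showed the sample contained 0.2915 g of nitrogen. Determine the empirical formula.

mol C = 2.747 / 44.01 = 0.06242; mass C = 0.06242 × 12.01 = 0.7496 g
mol H = 2 × (0.5624 / 18.02) = 0.06242; mass H = 0.06242 × 1.008 = 0.06292 g
mol N = 0.2915 / 14.01 = 0.02081
mass O = 1.77 − (1.104) = 0.6659 g → mol O = 0.04162
Smallest is N at 0.02081 mol; normalising gives C 3.000, H 3.000, N 1.000, O 2.000
→ C3H3NO2

C3H3NO2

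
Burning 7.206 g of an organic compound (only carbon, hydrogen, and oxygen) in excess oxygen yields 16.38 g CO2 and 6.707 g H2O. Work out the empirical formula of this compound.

C3H6O

mol C = 16.38 / 44.01 = 0.3722; mass C = 0.3722 × 12.01 = 4.470 g
mol H = 2 × (6.707 / 18.02) = 0.7444; mass H = 0.7444 × 1.008 = 0.7504 g
mass O = 7.206 − (5.220) = 1.986 g → mol O = 0.1241
Divide by the smallest (0.1241 mol O): C 2.999, H 5.998, O 1.000
Ratio ≈ 3:6:1, so the empirical formula is C3H6O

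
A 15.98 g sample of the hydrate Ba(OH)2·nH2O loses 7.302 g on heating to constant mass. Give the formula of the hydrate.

Mass of anhydrous Ba(OH)2 = 15.98 − 7.302 = 8.678 g
mol H2O = 7.302 / 18.02 = 0.4052
Molar mass of Ba(OH)2 = 171.35 g/mol → mol Ba(OH)2 = 8.678 / 171.35 = 0.05065
n = 0.4052 / 0.05065 = 8.00 ≈ 8 → Ba(OH)2·8H2O

Ba(OH)2·8H2O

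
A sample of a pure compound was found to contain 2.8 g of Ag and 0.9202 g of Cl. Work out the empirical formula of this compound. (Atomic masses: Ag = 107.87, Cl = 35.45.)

Moles — Ag: 2.8 / 107.87 = 0.02596 mol; Cl: 0.9202 / 35.45 = 0.02596 mol
Divide by the smallest (0.02596 mol Ag): Ag 1.000, Cl 1.000
≈ 1:1 → AgCl

AgCl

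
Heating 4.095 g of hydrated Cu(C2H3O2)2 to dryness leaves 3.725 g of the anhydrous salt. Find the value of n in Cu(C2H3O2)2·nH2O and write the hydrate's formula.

Cu(C2H3O2)2·H2O

Mass of water lost = 4.095 − 3.725 = 0.37 g → 0.37 / 18.02 = 0.02053 mol H2O
Molar mass of Cu(C2H3O2)2 = 181.64 g/mol → mol Cu(C2H3O2)2 = 3.725 / 181.64 = 0.02051
n = 0.02053 / 0.02051 = 1.00 ≈ 1 → Cu(C2H3O2)2·H2O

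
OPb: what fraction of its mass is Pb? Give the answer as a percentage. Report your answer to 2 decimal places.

Molar mass = 1(16.00) + 1(207.2) = 223.200 g/mol
Mass of Pb per mole = 1 × 207.2 = 207.200 g
% Pb = 207.200 / 223.200 × 100 = 92.83%

92.83%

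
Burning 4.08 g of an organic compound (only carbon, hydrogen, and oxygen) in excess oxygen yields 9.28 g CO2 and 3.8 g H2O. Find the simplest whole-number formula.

C3H6O

mol C = 9.28 / 44.01 = 0.2109; mass C = 0.2109 × 12.01 = 2.532 g
mol H = 2 × (3.8 / 18.02) = 0.4218; mass H = 0.4218 × 1.008 = 0.4251 g
mass O = 4.08 − (2.958) = 1.122 g → mol O = 0.07015
Divide by the smallest (0.07015 mol O): C 3.006, H 6.012, O 1.000
Ratio ≈ 3:6:1, so the empirical formula is C3H6O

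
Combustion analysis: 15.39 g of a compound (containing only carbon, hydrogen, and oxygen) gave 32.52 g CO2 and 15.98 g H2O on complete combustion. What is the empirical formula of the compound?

C5H12O2

mol C = 32.52 / 44.01 = 0.7389; mass C = 0.7389 × 12.01 = 8.874 g
mol H = 2 × (15.98 / 18.02) = 1.774; mass H = 1.774 × 1.008 = 1.788 g
mass O = 15.39 − (10.66) = 4.728 g → mol O = 0.2955
Smallest is O at 0.2955 mol; normalising gives C 2.501, H 6.002, O 1.000
Scaling by 2: C 5.00, H 12.00, O 2.00 → C5H12O2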